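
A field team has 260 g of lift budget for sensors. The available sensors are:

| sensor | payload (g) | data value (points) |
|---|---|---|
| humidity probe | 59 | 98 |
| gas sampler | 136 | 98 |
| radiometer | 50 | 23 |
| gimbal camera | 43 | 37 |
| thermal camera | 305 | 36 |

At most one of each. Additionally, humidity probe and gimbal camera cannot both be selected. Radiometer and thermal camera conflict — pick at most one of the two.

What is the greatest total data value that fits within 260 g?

219

Density check — humidity probe 1.66, gimbal camera 0.86, gas sampler 0.72, radiometer 0.46 are the best per g.
Taking humidity probe + gas sampler + radiometer: 245 g used, 219 in data value.
No other feasible combination exceeds 219.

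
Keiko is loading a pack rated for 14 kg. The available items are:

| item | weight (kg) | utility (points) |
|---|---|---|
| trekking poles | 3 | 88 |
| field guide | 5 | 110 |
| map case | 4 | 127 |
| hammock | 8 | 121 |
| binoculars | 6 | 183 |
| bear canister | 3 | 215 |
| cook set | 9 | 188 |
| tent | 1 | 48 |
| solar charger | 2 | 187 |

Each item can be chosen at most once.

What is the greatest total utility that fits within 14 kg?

673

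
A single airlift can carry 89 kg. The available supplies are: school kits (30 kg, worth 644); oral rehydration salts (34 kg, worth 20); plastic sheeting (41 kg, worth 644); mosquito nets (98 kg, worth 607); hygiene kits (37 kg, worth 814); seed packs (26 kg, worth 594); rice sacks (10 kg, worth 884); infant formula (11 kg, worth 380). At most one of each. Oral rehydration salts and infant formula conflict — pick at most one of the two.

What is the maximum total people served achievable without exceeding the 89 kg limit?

Ranking by ratio (people served/kg): rice sacks 88.40, infant formula 34.55, seed packs 22.85.
Taking the top-ratio supplies first gives hygiene kits + seed packs + rice sacks + infant formula for 2672 (84 kg).
Dropping seed packs frees 26 kg; slotting in school kits (30 kg) lifts the total to 2722 at 88 kg.
That's the maximum — no feasible swap from here does better than 2722.

2722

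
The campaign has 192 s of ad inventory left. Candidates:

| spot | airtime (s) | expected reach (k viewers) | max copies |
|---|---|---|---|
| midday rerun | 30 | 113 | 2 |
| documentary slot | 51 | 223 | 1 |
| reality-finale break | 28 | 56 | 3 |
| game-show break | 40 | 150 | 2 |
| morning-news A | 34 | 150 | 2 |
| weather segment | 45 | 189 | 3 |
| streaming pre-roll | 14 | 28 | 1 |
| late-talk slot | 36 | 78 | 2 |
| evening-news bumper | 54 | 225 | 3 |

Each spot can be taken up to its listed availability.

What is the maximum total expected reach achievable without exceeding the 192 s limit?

Taking the top-ratio spots first gives documentary slot + reality-finale break + 2×morning-news A + weather segment for 768 (192 s).
But 3×weather segment + evening-news bumper fits in 189 s and reaches 792.
Every other selection either busts 192 s or exceeds an availability limit or fails to beat 792.

792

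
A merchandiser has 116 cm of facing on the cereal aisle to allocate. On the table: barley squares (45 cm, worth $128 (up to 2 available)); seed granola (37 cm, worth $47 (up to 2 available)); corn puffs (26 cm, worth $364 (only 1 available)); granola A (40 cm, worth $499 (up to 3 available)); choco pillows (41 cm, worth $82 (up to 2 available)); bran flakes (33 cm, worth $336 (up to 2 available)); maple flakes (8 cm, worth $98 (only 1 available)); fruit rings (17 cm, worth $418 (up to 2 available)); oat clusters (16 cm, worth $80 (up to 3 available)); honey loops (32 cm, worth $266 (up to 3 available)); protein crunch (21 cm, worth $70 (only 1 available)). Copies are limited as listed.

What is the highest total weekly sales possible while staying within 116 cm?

Filling by ratio: corn puffs + granola A + maple flakes + 2×fruit rings for 1797, with 8 cm left unused.
Dropping corn puffs and maple flakes frees 34 cm; slotting in granola A (40 cm) lifts the total to 1834 at 114 cm.

1834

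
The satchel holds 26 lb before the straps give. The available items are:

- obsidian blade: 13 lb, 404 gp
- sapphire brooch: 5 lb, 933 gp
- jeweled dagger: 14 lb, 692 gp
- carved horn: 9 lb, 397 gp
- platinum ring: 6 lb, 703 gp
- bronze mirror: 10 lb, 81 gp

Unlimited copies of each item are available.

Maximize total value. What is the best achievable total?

4665

Taking 5×sapphire brooch: 25 lb used, 4665 in value.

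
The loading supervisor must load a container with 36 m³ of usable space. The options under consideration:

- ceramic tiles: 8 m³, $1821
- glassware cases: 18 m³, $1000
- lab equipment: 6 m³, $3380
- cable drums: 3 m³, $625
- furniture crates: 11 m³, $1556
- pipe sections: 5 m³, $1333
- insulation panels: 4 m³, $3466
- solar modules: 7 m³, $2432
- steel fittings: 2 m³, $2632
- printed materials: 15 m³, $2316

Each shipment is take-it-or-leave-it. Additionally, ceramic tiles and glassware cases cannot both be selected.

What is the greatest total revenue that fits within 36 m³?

Ceramic tiles + lab equipment + cable drums + pipe sections + insulation panels + solar modules + steel fittings uses 35 of the 36 m³ and totals 15689.
Every other selection either busts 36 m³ or breaks a pairing rule or fails to beat 15689.

15689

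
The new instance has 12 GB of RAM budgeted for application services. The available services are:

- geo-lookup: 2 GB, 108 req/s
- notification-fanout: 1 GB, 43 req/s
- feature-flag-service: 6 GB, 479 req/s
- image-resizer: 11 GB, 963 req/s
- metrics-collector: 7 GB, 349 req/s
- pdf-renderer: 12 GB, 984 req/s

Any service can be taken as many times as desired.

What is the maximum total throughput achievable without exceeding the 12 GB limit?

1006

Ranking by ratio (throughput/GB): image-resizer 87.55, pdf-renderer 82.00, feature-flag-service 79.83.
Best packing: notification-fanout + image-resizer — 12 GB, 1006 total.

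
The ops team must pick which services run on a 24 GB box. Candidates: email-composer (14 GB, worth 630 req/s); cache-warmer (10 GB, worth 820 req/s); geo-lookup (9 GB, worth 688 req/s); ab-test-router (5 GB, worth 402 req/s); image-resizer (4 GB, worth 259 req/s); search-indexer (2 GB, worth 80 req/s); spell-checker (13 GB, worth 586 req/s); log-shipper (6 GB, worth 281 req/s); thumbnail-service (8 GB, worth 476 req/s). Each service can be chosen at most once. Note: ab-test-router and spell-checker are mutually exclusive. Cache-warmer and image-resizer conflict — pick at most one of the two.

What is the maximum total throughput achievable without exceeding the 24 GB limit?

1910

Cache-warmer + geo-lookup + ab-test-router uses 24 of the 24 GB and totals 1910.
An exhaustive check of the 512 subsets confirms 1910.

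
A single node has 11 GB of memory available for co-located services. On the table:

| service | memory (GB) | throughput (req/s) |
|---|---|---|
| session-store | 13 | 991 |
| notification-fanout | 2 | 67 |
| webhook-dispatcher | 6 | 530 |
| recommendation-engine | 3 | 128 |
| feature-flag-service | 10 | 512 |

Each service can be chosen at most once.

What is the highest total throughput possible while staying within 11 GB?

725

Best packing: notification-fanout + webhook-dispatcher + recommendation-engine — 11 GB, 725 total.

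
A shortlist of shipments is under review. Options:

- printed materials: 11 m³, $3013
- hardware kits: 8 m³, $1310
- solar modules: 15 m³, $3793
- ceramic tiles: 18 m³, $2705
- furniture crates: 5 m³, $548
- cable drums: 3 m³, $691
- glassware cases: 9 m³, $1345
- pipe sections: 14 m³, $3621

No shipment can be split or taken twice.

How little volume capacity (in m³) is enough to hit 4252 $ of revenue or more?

17

Minimise m³ subject to total revenue ≥ 4252.
cable drums + pipe sections reaches 4312 using 17 m³.
Any bundle with less than 17 m³ falls short of 4252.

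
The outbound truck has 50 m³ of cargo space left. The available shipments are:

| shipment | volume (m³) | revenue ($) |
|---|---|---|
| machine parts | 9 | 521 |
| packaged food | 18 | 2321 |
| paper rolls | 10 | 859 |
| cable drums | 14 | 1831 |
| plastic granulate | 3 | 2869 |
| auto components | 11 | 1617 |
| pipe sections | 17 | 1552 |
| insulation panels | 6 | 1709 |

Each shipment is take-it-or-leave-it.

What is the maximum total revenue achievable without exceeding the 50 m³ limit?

9375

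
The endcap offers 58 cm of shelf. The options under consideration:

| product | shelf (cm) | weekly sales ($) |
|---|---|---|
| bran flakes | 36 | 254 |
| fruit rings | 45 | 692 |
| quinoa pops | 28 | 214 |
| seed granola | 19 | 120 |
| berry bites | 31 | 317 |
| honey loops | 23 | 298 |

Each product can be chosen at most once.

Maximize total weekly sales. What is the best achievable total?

692

By weekly sales per cm: fruit rings 15.38, honey loops 12.96, berry bites 10.23, quinoa pops 7.64 lead.
The ratio ordering already packs tightly: fruit rings, 45 cm, 692.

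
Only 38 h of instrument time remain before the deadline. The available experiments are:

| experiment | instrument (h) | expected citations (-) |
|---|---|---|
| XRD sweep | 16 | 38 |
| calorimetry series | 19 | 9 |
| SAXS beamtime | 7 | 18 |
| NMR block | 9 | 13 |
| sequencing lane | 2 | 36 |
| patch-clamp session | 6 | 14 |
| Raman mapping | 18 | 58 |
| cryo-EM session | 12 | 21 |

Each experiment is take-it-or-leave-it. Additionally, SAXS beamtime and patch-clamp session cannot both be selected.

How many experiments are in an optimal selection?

Optimal total is 132.
XRD sweep + sequencing lane + Raman mapping hits 132 at 36 h.
Any selection reaching 132 contains exactly 3 experiments.

3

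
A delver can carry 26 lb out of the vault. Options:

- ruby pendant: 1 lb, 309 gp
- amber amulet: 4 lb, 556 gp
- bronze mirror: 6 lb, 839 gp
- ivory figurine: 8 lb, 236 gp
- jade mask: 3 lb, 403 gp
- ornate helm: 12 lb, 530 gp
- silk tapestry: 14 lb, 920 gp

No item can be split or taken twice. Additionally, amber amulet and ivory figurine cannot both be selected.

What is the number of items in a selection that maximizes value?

5

Optimal total is 2637.
ruby pendant + amber amulet + bronze mirror + jade mask + ornate helm hits 2637 at 26 lb.
All optima have 5 items.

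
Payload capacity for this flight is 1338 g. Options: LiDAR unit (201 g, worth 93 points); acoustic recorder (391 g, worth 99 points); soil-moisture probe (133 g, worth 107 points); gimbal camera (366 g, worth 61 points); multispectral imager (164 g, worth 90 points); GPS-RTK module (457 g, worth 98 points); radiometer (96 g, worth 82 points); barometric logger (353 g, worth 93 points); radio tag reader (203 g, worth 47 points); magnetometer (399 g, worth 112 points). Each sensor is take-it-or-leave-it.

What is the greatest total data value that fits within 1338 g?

564

Taking the top-ratio sensors first gives LiDAR unit + soil-moisture probe + multispectral imager + radiometer + radio tag reader + magnetometer for 531 (1196 g).
Replace radio tag reader and magnetometer with acoustic recorder + barometric logger: the trade gains 33 net, giving 564 at 1338 g.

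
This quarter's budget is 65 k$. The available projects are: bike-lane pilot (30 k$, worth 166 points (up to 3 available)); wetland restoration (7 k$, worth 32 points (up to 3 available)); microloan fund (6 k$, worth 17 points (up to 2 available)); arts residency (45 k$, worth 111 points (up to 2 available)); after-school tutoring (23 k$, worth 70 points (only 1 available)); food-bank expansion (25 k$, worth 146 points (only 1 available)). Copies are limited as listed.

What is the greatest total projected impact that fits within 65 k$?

The ratio ordering already packs tightly: bike-lane pilot + wetland restoration + food-bank expansion, 62 k$, 344.
That's the maximum — no swap from here does better than 344.

344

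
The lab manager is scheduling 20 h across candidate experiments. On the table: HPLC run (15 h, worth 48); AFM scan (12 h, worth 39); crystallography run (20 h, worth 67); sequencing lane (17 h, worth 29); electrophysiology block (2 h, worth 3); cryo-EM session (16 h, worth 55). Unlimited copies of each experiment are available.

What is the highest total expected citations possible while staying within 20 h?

A density-first pass picks 2×electrophysiology block + cryo-EM session — 61 at 20 h.
The 20 h tied up in 2×electrophysiology block and cryo-EM session is better spent on crystallography run — total rises to 67 (20 h).
That's the maximum — no swap from here does better than 67.

67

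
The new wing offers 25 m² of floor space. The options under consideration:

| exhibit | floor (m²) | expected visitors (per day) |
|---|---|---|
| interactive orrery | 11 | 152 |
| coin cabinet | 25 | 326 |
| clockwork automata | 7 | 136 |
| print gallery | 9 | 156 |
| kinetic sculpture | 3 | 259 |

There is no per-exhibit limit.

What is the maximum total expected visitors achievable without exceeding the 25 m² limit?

By expected visitors per m²: kinetic sculpture 86.33, clockwork automata 19.43, print gallery 17.33, interactive orrery 13.82 lead.
Best packing: 8×kinetic sculpture — 24 m², 2072 total.
Every other selection either busts 25 m² or fails to beat 2072.

2072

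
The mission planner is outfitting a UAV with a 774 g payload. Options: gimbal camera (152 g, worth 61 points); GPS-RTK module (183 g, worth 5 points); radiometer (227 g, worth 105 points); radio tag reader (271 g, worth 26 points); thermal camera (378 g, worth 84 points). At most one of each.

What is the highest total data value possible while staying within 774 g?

250

Taking gimbal camera + radiometer + thermal camera: 757 g used, 250 in data value.
Next best is gimbal camera + radiometer + radio tag reader at 192 (650 g) — short by 58.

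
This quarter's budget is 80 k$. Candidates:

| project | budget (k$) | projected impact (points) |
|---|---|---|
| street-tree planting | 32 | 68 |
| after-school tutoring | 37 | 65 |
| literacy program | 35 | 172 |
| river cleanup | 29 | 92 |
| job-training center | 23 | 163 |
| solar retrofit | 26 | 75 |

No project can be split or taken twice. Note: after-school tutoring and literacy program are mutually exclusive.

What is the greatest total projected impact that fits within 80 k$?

Literacy program + job-training center uses 58 of the 80 k$ and totals 335.

335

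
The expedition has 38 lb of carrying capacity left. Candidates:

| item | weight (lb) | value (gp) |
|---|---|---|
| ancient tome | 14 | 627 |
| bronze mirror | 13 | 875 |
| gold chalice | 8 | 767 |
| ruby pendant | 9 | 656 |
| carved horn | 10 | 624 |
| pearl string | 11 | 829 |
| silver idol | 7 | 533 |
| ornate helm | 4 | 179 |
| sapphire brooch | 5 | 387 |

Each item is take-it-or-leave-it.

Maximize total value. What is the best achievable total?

Greedy by ratio would take gold chalice + pearl string + silver idol + ornate helm + sapphire brooch: 35 lb used, total 2695.
A better packing is gold chalice + ruby pendant + carved horn + pearl string: 38 lb, total 2876.
Nothing else within 38 lb beats 2876.

2876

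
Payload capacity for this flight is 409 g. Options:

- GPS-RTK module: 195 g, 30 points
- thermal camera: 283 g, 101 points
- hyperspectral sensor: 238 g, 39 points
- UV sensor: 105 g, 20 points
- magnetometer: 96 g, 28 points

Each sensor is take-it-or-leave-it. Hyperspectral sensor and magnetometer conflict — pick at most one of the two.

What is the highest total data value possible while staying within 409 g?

129

Thermal camera + magnetometer uses 379 of the 409 g and totals 129.
The spare 30 g is too small for any remaining sensor, and no feasible exchange beats 129.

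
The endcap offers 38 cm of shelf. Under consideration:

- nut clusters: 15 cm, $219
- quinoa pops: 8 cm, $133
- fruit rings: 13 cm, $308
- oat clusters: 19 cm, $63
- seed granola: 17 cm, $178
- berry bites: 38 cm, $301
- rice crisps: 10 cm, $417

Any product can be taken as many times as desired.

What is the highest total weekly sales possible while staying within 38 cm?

1384

Density check — rice crisps 41.70, fruit rings 23.69, quinoa pops 16.62 are the best per cm.
Best packing: quinoa pops + 3×rice crisps — 38 cm, 1384 total.
Nothing else within 38 cm beats 1384.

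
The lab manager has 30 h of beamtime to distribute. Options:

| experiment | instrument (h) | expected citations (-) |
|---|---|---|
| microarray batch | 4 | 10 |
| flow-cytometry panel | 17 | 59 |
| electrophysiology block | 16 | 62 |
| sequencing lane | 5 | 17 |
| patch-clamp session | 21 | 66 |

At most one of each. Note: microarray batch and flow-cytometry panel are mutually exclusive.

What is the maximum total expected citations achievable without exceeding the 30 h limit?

93

Ranking by ratio (expected citations/h): electrophysiology block 3.88, flow-cytometry panel 3.47, sequencing lane 3.40, patch-clamp session 3.14.
Taking the top-ratio experiments first gives microarray batch + electrophysiology block + sequencing lane for 89 (25 h).
Replace electrophysiology block with patch-clamp session: the trade gains 4 net, giving 93 at 30 h.
An exhaustive check of the 32 subsets confirms 93.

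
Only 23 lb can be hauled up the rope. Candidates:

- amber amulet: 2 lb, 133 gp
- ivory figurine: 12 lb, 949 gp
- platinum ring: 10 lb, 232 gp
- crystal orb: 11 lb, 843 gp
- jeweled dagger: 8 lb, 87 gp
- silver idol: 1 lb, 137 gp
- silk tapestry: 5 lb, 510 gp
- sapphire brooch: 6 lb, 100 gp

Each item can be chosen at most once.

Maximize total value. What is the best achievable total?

Filling by ratio: amber amulet + ivory figurine + silver idol + silk tapestry for 1729, with 3 lb left unused.
Dropping amber amulet and silver idol and silk tapestry frees 8 lb; slotting in crystal orb (11 lb) lifts the total to 1792 at 23 lb.
An exhaustive check of the 256 subsets confirms 1792.

1792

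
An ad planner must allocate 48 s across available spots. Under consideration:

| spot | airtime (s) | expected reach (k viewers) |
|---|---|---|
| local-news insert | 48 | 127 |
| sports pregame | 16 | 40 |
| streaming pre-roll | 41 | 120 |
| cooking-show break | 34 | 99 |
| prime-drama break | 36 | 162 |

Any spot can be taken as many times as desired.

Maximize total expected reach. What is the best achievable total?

162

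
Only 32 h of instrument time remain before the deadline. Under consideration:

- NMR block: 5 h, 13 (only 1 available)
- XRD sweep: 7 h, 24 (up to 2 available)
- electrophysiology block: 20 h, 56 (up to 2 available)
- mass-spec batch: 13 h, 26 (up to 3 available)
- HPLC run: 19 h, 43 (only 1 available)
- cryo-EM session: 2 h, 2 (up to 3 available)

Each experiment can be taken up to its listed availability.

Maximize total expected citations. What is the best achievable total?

93

Density check — XRD sweep 3.43, electrophysiology block 2.80, NMR block 2.60 are the best per h.
A density-first pass picks NMR block + 2×XRD sweep + mass-spec batch — 87 at 32 h.
Replace XRD sweep and mass-spec batch with electrophysiology block: the trade gains 6 net, giving 93 at 32 h.
Nothing else within 32 h beats 93.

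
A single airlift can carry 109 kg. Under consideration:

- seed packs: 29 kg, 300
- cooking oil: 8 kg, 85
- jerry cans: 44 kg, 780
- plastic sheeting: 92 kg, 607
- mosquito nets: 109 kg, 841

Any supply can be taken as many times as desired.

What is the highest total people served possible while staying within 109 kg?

The ratio ordering already packs tightly: 2×cooking oil + 2×jerry cans, 104 kg, 1730.

1730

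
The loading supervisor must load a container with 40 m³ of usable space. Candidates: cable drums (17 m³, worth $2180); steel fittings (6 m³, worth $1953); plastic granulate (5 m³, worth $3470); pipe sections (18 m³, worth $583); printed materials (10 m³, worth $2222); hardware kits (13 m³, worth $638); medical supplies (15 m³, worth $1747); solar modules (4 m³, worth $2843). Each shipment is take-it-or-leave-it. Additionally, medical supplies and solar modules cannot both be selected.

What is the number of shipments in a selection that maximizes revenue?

5

Optimal total is 11126.
One optimal bundle: steel fittings + plastic granulate + printed materials + hardware kits + solar modules (38 m³).
All optima have 5 shipments.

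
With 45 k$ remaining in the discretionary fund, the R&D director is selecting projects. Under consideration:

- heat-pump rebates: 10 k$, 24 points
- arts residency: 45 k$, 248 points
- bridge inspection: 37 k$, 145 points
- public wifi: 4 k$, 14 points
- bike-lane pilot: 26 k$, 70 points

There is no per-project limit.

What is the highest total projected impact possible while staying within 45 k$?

248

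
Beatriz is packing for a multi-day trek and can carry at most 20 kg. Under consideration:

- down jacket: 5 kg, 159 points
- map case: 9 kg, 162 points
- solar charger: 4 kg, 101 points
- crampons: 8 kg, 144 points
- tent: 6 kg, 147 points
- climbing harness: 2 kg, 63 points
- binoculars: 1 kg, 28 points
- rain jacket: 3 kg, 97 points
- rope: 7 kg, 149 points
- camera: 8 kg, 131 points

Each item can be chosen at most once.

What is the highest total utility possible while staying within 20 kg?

The ratio heuristic lands on down jacket + solar charger + climbing harness + binoculars + rain jacket (448) but leaves 5 kg idle.
Replace binoculars with tent: the trade gains 119 net, giving 567 at 20 kg.

567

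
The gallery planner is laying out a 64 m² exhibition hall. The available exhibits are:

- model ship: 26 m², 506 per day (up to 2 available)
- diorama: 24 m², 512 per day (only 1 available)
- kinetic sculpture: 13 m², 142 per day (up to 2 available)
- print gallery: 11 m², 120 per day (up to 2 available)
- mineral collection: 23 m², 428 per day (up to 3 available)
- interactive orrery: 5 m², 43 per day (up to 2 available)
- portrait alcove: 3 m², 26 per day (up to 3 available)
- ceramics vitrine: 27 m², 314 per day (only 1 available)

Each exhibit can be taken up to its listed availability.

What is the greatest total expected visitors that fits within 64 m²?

By expected visitors per m²: diorama 21.33, model ship 19.46, mineral collection 18.61, ceramics vitrine 11.63 lead.
Greedy by ratio would take model ship + diorama + kinetic sculpture: 63 m² used, total 1160.
The 13 m² tied up in kinetic sculpture is better spent on print gallery + portrait alcove — total rises to 1164 (64 m²).

1164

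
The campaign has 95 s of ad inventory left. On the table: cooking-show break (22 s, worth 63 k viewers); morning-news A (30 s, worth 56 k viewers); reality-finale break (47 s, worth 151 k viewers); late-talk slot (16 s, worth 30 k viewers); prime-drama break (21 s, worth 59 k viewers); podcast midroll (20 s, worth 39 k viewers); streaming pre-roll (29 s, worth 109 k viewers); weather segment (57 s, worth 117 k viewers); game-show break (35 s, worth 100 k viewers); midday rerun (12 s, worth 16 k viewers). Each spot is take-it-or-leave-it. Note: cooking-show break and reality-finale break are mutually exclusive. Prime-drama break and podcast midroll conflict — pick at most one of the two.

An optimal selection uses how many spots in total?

3

The maximum expected reach within 95 s is 290.
One optimal bundle: reality-finale break + late-talk slot + streaming pre-roll (92 s).
Every optimal selection uses 3 spots.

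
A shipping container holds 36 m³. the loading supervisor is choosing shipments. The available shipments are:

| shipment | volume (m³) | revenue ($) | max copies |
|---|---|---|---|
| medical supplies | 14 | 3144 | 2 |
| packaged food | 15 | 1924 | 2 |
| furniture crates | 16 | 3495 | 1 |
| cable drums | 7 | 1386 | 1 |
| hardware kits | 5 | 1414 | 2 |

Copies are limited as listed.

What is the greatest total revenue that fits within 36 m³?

A density-first pass picks medical supplies + cable drums + 2×hardware kits — 7358 at 31 m³.
The 12 m³ tied up in cable drums and hardware kits is better spent on furniture crates — total rises to 8053 (35 m³).
That's the maximum — no swap from here does better than 8053.

8053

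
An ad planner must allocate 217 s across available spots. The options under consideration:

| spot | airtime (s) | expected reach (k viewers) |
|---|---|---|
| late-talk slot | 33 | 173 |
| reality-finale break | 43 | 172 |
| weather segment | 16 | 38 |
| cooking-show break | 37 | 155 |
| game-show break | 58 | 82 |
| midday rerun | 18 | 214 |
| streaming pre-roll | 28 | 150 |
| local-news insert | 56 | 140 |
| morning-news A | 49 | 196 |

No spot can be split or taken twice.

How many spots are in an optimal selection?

6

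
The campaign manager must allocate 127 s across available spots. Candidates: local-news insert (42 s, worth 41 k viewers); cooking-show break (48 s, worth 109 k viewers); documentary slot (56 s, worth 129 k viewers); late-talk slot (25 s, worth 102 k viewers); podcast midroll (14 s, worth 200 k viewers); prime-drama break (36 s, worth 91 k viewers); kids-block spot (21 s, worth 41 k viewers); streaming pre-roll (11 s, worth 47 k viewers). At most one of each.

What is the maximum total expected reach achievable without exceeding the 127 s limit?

519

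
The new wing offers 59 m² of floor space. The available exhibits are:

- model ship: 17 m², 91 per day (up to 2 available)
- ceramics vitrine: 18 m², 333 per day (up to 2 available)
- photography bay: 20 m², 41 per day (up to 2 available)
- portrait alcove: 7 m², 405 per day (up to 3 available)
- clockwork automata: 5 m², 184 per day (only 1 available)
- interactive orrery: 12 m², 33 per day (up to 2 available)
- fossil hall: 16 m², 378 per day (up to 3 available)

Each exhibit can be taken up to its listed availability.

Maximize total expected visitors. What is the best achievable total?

Ranking by ratio (expected visitors/m²): portrait alcove 57.86, clockwork automata 36.80, fossil hall 23.62.
3×portrait alcove + clockwork automata + 2×fossil hall uses 58 of the 59 m² and totals 2155.

2155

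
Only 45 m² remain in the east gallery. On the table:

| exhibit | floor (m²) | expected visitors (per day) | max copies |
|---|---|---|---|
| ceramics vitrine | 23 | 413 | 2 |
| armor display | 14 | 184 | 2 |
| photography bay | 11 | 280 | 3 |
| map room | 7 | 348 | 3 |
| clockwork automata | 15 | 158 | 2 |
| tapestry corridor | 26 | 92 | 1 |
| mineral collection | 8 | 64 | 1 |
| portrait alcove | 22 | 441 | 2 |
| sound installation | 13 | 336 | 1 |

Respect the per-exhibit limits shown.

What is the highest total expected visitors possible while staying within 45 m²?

Ranking by ratio (expected visitors/m²): map room 49.71, sound installation 25.85, photography bay 25.45.
The ratio ordering already packs tightly: photography bay + 3×map room + sound installation, 45 m², 1660.

1660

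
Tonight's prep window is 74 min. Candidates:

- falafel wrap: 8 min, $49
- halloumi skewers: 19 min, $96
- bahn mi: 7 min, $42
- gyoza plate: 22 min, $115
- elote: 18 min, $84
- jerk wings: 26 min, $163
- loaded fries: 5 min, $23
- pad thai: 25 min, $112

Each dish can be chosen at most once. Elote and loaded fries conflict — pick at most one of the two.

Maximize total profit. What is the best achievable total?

Density check — jerk wings 6.27, falafel wrap 6.12, bahn mi 6.00, gyoza plate 5.23 are the best per min.
A density-first pass picks falafel wrap + bahn mi + gyoza plate + jerk wings + loaded fries — 392 at 68 min.
Dropping falafel wrap and loaded fries frees 13 min; slotting in halloumi skewers (19 min) lifts the total to 416 at 74 min.

416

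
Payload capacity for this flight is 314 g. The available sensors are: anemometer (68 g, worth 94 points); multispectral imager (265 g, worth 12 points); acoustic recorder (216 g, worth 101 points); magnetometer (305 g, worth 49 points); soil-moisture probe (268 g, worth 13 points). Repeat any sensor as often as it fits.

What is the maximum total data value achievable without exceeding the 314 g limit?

376

By data value per g: anemometer 1.38, acoustic recorder 0.47, magnetometer 0.16 lead.
Best packing: 4×anemometer — 272 g, 376 total.
Every other selection either busts 314 g or fails to beat 376.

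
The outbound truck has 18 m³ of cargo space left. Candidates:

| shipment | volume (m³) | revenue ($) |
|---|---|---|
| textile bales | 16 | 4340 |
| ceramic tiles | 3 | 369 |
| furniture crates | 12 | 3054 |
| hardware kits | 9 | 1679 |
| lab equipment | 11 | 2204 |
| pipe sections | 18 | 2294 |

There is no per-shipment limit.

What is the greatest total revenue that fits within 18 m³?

Ranking by ratio (revenue/m³): textile bales 271.25, furniture crates 254.50, lab equipment 200.36, hardware kits 186.56.
Textile bales uses 16 of the 18 m³ and totals 4340.
No other feasible combination exceeds 4340.

4340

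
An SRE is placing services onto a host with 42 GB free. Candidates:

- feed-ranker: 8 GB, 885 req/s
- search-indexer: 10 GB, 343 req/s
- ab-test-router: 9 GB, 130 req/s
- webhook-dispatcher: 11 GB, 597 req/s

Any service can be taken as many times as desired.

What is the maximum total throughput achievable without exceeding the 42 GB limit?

4425

5×feed-ranker uses 40 of the 42 GB and totals 4425.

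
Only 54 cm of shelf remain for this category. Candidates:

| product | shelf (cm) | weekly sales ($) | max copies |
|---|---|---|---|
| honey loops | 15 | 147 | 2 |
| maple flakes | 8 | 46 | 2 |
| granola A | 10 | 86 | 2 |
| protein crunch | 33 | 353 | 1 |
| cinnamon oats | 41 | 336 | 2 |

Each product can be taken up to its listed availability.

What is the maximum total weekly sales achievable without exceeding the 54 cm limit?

Filling by ratio: honey loops + protein crunch for 500, with 6 cm left unused.
Dropping honey loops frees 15 cm; slotting in 2×granola A (20 cm) lifts the total to 525 at 53 cm.

525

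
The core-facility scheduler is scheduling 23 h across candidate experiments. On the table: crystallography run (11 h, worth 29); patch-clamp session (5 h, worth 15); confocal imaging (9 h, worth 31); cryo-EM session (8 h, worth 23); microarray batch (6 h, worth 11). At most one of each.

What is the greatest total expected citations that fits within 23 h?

69

Patch-clamp session + confocal imaging + cryo-EM session uses 22 of the 23 h and totals 69.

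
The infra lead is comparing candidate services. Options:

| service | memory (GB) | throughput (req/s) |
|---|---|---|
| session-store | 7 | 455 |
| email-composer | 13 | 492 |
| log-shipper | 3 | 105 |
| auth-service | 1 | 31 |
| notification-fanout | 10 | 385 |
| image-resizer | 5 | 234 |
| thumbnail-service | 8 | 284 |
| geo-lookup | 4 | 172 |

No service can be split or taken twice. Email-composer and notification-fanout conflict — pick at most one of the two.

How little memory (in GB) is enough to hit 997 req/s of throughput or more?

Need the lightest bundle worth ≥ 997.
Taking session-store + log-shipper + auth-service + image-resizer + geo-lookup gives 997 (≥ 997) for 20 GB.
Below 20 GB the best achievable stays under 997.

20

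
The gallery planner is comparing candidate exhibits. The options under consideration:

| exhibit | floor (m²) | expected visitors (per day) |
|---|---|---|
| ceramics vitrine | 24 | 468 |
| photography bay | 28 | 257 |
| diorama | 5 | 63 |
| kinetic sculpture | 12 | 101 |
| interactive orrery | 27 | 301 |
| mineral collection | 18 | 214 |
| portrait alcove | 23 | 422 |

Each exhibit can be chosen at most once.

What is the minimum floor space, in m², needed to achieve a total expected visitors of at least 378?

Look for the lowest-floor combination reaching 378.
Taking portrait alcove gives 422 (≥ 378) for 23 m².
Any bundle with less than 23 m² falls short of 378.

23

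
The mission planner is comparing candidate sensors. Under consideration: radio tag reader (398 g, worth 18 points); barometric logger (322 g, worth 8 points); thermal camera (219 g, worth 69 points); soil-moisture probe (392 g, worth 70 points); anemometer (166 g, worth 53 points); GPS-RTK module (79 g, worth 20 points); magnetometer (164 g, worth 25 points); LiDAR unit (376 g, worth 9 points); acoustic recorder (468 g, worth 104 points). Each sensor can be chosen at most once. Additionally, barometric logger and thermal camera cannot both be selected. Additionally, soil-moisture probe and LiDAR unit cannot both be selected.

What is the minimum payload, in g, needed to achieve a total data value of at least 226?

853

Minimise g subject to total data value ≥ 226.
Taking thermal camera + anemometer + acoustic recorder gives 226 (≥ 226) for 853 g.
Any bundle with less than 853 g falls short of 226.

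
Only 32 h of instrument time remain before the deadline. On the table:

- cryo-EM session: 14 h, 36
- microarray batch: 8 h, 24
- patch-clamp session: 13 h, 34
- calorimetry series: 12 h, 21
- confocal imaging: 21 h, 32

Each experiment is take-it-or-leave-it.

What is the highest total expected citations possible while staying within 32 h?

70

The ratio heuristic lands on microarray batch + patch-clamp session (58) but leaves 11 h idle.
The 8 h tied up in microarray batch is better spent on cryo-EM session — total rises to 70 (27 h).
Next best is cryo-EM session + microarray batch at 60 (22 h) — short by 10.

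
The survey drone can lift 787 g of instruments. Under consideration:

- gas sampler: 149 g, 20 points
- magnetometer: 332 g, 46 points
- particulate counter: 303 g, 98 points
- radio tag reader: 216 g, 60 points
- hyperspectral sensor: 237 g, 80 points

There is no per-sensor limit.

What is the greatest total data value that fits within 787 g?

258

Filling by ratio: 3×hyperspectral sensor for 240, with 76 g left unused.
Dropping hyperspectral sensor frees 237 g; slotting in particulate counter (303 g) lifts the total to 258 at 777 g.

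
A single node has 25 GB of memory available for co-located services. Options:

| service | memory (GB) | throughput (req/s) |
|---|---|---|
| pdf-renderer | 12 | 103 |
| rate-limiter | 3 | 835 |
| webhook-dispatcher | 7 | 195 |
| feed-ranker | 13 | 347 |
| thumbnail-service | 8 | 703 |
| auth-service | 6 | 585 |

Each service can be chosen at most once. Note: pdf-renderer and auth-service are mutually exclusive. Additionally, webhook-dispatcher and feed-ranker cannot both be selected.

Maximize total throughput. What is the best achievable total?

2318

Rate-limiter + webhook-dispatcher + thumbnail-service + auth-service uses 24 of the 25 GB and totals 2318.
Every other selection either busts 25 GB or breaks a pairing rule or fails to beat 2318.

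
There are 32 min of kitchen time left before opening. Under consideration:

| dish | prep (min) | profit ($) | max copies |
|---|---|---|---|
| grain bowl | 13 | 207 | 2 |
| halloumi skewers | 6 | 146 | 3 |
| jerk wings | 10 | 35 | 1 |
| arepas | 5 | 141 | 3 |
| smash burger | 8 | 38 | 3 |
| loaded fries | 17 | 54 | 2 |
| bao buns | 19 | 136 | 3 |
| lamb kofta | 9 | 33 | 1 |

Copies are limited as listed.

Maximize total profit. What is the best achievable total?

720

Greedy by ratio would take 2×halloumi skewers + 3×arepas: 27 min used, total 715.
Replace arepas with halloumi skewers: the trade gains 5 net, giving 720 at 28 min.
Every other selection either busts 32 min or exceeds an availability limit or fails to beat 720.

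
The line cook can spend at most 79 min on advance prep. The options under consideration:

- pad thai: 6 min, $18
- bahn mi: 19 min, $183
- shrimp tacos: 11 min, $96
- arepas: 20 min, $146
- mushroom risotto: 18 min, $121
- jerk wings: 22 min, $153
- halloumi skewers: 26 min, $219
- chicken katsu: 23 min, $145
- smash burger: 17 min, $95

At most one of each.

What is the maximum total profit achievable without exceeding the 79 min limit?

651

The ratio heuristic lands on bahn mi + shrimp tacos + arepas + halloumi skewers (644) but leaves 3 min idle.
Replace arepas with jerk wings: the trade gains 7 net, giving 651 at 78 min.
Runner-up bahn mi + shrimp tacos + arepas + halloumi skewers tops out at 644.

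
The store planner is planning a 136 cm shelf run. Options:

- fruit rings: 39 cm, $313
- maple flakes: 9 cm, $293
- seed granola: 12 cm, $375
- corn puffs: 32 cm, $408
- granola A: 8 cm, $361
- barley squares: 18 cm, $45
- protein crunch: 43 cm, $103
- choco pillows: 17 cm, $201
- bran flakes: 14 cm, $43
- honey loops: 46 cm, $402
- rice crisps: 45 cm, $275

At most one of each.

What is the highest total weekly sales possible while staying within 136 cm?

2040

Best packing: maple flakes + seed granola + corn puffs + granola A + choco pillows + honey loops — 124 cm, 2040 total.
That's the maximum — no swap from here does better than 2040.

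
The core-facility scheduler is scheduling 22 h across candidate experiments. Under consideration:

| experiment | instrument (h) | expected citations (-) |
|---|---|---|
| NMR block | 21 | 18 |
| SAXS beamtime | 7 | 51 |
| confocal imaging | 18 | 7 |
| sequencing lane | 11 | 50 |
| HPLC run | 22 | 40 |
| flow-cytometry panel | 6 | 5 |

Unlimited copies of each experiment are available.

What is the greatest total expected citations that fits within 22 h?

Taking 3×SAXS beamtime: 21 h used, 153 in expected citations.
The spare 1 h is too small for any remaining experiment, and no exchange beats 153.

153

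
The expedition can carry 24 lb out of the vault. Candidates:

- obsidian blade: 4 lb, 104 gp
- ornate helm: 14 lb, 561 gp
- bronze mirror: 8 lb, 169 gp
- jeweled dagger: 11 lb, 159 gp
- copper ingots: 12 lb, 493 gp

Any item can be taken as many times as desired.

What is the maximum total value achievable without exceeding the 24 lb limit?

986

By value per lb: copper ingots 41.08, ornate helm 40.07, obsidian blade 26.00, bronze mirror 21.12 lead.
Taking 2×copper ingots: 24 lb used, 986 in value.
Nothing else within 24 lb beats 986.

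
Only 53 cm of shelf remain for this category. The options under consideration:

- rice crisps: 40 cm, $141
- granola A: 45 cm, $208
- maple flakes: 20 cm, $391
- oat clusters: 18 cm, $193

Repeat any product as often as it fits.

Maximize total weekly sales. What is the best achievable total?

782

The ratio ordering already packs tightly: 2×maple flakes, 40 cm, 782.
No other feasible combination exceeds 782.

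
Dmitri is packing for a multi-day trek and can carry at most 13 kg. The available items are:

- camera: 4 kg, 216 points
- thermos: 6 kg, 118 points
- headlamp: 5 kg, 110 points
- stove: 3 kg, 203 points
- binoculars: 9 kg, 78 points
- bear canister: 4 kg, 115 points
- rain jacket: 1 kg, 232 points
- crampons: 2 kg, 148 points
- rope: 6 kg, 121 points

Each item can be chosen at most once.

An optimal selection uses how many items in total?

The maximum utility within 13 kg is 799.
One optimal bundle: camera + stove + rain jacket + crampons (10 kg).
Every optimal selection uses 4 items.

4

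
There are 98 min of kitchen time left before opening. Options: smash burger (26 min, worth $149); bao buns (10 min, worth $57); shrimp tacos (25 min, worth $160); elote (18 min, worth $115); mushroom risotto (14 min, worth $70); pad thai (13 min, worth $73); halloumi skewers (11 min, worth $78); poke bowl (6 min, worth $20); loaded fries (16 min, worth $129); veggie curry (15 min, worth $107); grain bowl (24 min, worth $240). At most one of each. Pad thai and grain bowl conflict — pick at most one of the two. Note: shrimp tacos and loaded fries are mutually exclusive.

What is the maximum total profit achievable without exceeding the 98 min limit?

By profit per min: grain bowl 10.00, loaded fries 8.06, veggie curry 7.13, halloumi skewers 7.09 lead.
Elote + mushroom risotto + halloumi skewers + loaded fries + veggie curry + grain bowl uses 98 of the 98 min and totals 739.
No other feasible combination exceeds 739.

739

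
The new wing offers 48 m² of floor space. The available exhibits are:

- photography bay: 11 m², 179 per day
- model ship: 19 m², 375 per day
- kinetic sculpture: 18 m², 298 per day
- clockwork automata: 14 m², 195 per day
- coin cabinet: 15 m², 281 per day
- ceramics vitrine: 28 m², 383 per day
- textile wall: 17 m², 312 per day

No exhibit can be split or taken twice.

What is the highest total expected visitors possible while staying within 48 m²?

866

The ratio heuristic lands on photography bay + model ship + coin cabinet (835) but leaves 3 m² idle.
The 15 m² tied up in coin cabinet is better spent on textile wall — total rises to 866 (47 m²).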